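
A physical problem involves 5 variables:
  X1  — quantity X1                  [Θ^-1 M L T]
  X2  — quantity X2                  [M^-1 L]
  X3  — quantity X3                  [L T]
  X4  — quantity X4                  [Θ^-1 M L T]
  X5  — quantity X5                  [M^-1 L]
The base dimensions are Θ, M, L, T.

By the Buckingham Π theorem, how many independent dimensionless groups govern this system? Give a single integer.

Exponent matrix [Θ,M,L,T] × [X1,X2,X3,X4,X5]:
  Θ: [-1  0  0 -1  0]
  M: [ 1 -1  0  1 -1]
  L: [ 1  1  1  1  1]
  T: [ 1  0  1  1  0]
RREF → pivots at {X1,X2,X3} ⇒ r = 3
5 vars − rank 3 = 2 Π groups

2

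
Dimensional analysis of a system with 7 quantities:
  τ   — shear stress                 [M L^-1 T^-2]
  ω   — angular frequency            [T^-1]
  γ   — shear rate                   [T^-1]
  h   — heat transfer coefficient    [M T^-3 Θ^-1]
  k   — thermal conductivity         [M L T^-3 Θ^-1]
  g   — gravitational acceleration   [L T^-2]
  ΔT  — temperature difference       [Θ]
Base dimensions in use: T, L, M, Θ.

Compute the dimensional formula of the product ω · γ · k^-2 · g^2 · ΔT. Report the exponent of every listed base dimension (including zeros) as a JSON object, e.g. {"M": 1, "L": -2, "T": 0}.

Exponent matrix [T,L,M,Θ] × [τ,ω,γ,h,k,g,ΔT]:
  T: [-2 -1 -1 -3 -3 -2  0]
  L: [-1  0  0  0  1  1  0]
  M: [ 1  0  0  1  1  0  0]
  Θ: [ 0  0  0 -1 -1  0  1]
  [T]: (1)·-1+(1)·-1+(-2)·-3+(2)·-2+(1)·0 = 0
  [L]: (1)·0+(1)·0+(-2)·1+(2)·1+(1)·0 = 0
  [M]: (1)·0+(1)·0+(-2)·1+(2)·0+(1)·0 = -2
  [Θ]: (1)·0+(1)·0+(-2)·-1+(2)·0+(1)·1 = 3
⇒ M^-2 Θ^3

{"T": 0, "L": 0, "M": -2, "Θ": 3}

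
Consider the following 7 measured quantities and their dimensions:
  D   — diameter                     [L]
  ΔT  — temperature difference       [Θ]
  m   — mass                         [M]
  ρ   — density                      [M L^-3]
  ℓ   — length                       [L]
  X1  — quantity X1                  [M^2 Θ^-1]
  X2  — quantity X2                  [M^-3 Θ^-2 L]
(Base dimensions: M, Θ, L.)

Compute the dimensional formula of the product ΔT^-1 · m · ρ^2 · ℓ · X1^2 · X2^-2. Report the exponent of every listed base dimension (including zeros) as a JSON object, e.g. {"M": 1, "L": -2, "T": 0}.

{"M": 13, "Θ": 1, "L": -7}

Exponent matrix [M,Θ,L] × [D,ΔT,m,ρ,ℓ,X1,X2]:
  M: [ 0  0  1  1  0  2 -3]
  Θ: [ 0  1  0  0  0 -1 -2]
  L: [ 1  0  0 -3  1  0  1]
  [M]: (-1)·0+(1)·1+(2)·1+(1)·0+(2)·2+(-2)·-3 = 13
  [Θ]: (-1)·1+(1)·0+(2)·0+(1)·0+(2)·-1+(-2)·-2 = 1
  [L]: (-1)·0+(1)·0+(2)·-3+(1)·1+(2)·0+(-2)·1 = -7
⇒ M^13 Θ L^-7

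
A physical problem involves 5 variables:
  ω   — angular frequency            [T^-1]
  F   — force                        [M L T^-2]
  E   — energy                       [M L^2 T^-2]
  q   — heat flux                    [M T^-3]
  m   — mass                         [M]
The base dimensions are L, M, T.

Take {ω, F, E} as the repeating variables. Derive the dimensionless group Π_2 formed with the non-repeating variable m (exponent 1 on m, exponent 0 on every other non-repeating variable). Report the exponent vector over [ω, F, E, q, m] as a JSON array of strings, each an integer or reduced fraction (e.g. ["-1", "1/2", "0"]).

Write exponents as rows L,M,T / cols ω,F,E,q,m:
  L: [ 0  1  2  0  0]
  M: [ 0  1  1  1  1]
  T: [-1 -2 -2 -3  0]
Echelon form has 3 nonzero rows (pivots: ω,F,E)
Pivot set = {ω,F,E}, free = {q,m}
RREF:
  r0: [   1    0    0    1   -2]
  r1: [   0    1    0    2    2]
  r2: [   0    0    1   -1   -1]
Fix exponent of m at 1, q at 0; solve each RREF row for its pivot's exponent:
  r0: exp(ω) + (-2)·1 = 0 ⇒ exp(ω) = 2
  r1: exp(F) + (2)·1 = 0 ⇒ exp(F) = -2
  r2: exp(E) + (-1)·1 = 0 ⇒ exp(E) = 1
Π_2 = ω^2 · F^-2 · E · m

["2", "-2", "1", "0", "1"]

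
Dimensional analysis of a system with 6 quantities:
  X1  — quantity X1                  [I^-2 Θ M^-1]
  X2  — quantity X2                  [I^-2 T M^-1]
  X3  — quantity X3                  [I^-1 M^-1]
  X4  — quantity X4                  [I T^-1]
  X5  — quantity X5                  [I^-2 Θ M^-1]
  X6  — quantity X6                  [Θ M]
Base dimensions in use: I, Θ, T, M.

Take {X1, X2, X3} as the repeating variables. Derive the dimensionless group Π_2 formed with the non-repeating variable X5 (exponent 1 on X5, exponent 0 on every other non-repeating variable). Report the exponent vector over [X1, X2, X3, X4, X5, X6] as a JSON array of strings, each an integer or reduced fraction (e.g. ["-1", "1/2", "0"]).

Write exponents as rows I,Θ,T,M / cols X1,X2,X3,X4,X5,X6:
  I: [-2 -2 -1  1 -2  0]
  Θ: [ 1  0  0  0  1  1]
  T: [ 0  1  0 -1  0  0]
  M: [-1 -1 -1  0 -1  1]
RREF → pivots at {X1,X2,X3} ⇒ r = 3
Repeat: X1,X2,X3; free: X4,X5,X6
RREF:
  r0: [   1    0    0    0    1    1]
  r1: [   0    1    0   -1    0    0]
  r2: [   0    0    1    1    0   -2]
  r3: [   0    0    0    0    0    0]
Fix exponent of X5 at 1, X4 at 0, X6 at 0; solve each RREF row for its pivot's exponent:
  r0: exp(X1) + (1)·1 = 0 ⇒ exp(X1) = -1
  r1: exp(X2) + (0)·1 = 0 ⇒ exp(X2) = 0
  r2: exp(X3) + (0)·1 = 0 ⇒ exp(X3) = 0
Π_2 = X1^-1 · X5

["-1", "0", "0", "0", "1", "0"]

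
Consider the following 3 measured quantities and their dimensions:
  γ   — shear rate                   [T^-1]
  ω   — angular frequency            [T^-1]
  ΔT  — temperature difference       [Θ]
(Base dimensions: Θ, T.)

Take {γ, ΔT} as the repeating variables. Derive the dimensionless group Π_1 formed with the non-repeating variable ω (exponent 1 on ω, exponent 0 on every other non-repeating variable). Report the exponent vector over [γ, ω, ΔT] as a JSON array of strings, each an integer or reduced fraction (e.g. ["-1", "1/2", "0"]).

Dimensional matrix (Θ×T by γ×ω×ΔT):
  Θ: [ 0  0  1]
  T: [-1 -1  0]
Row reduction gives pivot columns γ,ΔT; rank = 2
Pivot set = {γ,ΔT}, free = {ω}
RREF:
  r0: [   1    1    0]
  r1: [   0    0    1]
Fix exponent of ω at 1; solve each RREF row for its pivot's exponent:
  r0: exp(γ) + (1)·1 = 0 ⇒ exp(γ) = -1
  r1: exp(ΔT) + (0)·1 = 0 ⇒ exp(ΔT) = 0
Π_1 = γ^-1 · ω

["-1", "1", "0"]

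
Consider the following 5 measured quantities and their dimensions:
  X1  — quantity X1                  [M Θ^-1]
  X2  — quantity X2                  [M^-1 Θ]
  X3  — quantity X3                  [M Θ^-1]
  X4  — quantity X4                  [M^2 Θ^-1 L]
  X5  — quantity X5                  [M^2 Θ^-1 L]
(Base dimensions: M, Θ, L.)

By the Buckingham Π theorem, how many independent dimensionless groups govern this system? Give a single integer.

Dimensional matrix (M×Θ×L by X1×X2×X3×X4×X5):
  M: [ 1 -1  1  2  2]
  Θ: [-1  1 -1 -1 -1]
  L: [ 0  0  0  1  1]
Row reduction gives pivot columns X1,X4; rank = 2
Π count = n − r = 5 − 2 = 3

3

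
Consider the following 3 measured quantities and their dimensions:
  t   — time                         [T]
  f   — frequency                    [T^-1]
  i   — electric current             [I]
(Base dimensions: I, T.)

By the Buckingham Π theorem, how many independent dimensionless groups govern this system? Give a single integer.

Dimensional matrix (I×T by t×f×i):
  I: [ 0  0  1]
  T: [ 1 -1  0]
Echelon form has 2 nonzero rows (pivots: t,i)
3 vars − rank 2 = 1 Π group

1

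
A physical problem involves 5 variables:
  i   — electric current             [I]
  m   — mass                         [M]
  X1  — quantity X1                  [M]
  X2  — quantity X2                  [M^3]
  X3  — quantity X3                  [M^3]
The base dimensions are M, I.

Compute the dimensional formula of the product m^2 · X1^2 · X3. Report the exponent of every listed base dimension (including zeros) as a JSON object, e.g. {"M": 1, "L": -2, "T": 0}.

{"M": 7, "I": 0}

Exponent matrix [M,I] × [i,m,X1,X2,X3]:
  M: [ 0  1  1  3  3]
  I: [ 1  0  0  0  0]
  [M]: (2)·1+(2)·1+(1)·3 = 7
  [I]: (2)·0+(2)·0+(1)·0 = 0
⇒ M^7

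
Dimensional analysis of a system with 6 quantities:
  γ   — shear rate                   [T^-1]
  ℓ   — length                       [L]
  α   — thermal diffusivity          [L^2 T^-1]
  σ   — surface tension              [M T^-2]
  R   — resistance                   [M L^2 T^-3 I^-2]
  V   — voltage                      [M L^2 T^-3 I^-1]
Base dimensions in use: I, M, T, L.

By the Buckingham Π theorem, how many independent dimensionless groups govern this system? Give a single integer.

Exponent matrix [I,M,T,L] × [γ,ℓ,α,σ,R,V]:
  I: [ 0  0  0  0 -2 -1]
  M: [ 0  0  0  1  1  1]
  T: [-1  0 -1 -2 -3 -3]
  L: [ 0  1  2  0  2  2]
Row reduction gives pivot columns γ,ℓ,σ,R; rank = 4
n=6, r=4 ⇒ 2 dimensionless groups

2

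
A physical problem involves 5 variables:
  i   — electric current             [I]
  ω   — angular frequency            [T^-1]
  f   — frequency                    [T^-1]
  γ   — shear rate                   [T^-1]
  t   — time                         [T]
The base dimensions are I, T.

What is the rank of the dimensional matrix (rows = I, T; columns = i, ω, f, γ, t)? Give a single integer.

Write exponents as rows I,T / cols i,ω,f,γ,t:
  I: [ 1  0  0  0  0]
  T: [ 0 -1 -1 -1  1]
Row reduction gives pivot columns i,ω; rank = 2

2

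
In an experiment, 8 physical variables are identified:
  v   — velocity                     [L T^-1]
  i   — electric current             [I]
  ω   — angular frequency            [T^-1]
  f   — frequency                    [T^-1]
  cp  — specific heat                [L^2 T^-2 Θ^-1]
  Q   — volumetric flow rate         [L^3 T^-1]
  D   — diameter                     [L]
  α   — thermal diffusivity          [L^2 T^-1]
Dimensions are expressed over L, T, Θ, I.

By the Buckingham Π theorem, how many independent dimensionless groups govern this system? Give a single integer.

4

Exponent matrix [L,T,Θ,I] × [v,i,ω,f,cp,Q,D,α]:
  L: [ 1  0  0  0  2  3  1  2]
  T: [-1  0 -1 -1 -2 -1  0 -1]
  Θ: [ 0  0  0  0 -1  0  0  0]
  I: [ 0  1  0  0  0  0  0  0]
RREF → pivots at {v,i,ω,cp} ⇒ r = 4
n=8, r=4 ⇒ 4 dimensionless groups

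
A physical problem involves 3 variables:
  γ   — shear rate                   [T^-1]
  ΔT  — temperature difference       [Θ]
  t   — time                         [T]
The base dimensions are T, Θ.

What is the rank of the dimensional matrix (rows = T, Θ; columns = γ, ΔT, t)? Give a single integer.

Exponent matrix [T,Θ] × [γ,ΔT,t]:
  T: [-1  0  1]
  Θ: [ 0  1  0]
Row reduction gives pivot columns γ,ΔT; rank = 2

2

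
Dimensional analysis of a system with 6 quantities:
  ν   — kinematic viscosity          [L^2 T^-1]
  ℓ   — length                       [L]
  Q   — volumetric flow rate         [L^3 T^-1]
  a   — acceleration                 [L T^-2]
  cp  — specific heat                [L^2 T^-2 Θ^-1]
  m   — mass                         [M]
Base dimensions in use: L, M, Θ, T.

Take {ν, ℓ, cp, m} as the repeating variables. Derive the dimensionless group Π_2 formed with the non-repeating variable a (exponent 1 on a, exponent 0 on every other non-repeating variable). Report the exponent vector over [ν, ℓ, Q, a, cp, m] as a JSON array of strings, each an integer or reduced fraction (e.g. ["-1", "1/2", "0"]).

Write exponents as rows L,M,Θ,T / cols ν,ℓ,Q,a,cp,m:
  L: [ 2  1  3  1  2  0]
  M: [ 0  0  0  0  0  1]
  Θ: [ 0  0  0  0 -1  0]
  T: [-1  0 -1 -2 -2  0]
Row reduction gives pivot columns ν,ℓ,cp,m; rank = 4
Repeat: ν,ℓ,cp,m; free: Q,a
RREF:
  r0: [   1    0    1    2    0    0]
  r1: [   0    1    1   -3    0    0]
  r2: [   0    0    0    0    1    0]
  r3: [   0    0    0    0    0    1]
Fix exponent of a at 1, Q at 0; solve each RREF row for its pivot's exponent:
  r0: exp(ν) + (2)·1 = 0 ⇒ exp(ν) = -2
  r1: exp(ℓ) + (-3)·1 = 0 ⇒ exp(ℓ) = 3
  r2: exp(cp) + (0)·1 = 0 ⇒ exp(cp) = 0
  r3: exp(m) + (0)·1 = 0 ⇒ exp(m) = 0
Π_2 = ν^-2 · ℓ^3 · a

["-2", "3", "0", "1", "0", "0"]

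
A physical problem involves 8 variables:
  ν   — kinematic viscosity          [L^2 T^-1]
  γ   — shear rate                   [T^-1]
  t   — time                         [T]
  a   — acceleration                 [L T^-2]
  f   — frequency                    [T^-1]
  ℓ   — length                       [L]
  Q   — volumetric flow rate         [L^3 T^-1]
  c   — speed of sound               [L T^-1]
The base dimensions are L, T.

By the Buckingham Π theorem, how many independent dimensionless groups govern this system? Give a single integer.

6

Exponent matrix [L,T] × [ν,γ,t,a,f,ℓ,Q,c]:
  L: [ 2  0  0  1  0  1  3  1]
  T: [-1 -1  1 -2 -1  0 -1 -1]
RREF → pivots at {ν,γ} ⇒ r = 2
n=8, r=2 ⇒ 6 dimensionless groups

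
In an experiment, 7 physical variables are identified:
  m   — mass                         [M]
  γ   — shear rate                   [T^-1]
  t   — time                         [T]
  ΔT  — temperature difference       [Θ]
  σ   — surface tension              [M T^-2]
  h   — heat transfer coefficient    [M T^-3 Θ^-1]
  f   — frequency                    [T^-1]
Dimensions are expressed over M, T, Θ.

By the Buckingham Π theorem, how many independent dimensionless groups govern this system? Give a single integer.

Dimensional matrix (M×T×Θ by m×γ×t×ΔT×σ×h×f):
  M: [ 1  0  0  0  1  1  0]
  T: [ 0 -1  1  0 -2 -3 -1]
  Θ: [ 0  0  0  1  0 -1  0]
Row reduction gives pivot columns m,γ,ΔT; rank = 3
7 vars − rank 3 = 4 Π groups

4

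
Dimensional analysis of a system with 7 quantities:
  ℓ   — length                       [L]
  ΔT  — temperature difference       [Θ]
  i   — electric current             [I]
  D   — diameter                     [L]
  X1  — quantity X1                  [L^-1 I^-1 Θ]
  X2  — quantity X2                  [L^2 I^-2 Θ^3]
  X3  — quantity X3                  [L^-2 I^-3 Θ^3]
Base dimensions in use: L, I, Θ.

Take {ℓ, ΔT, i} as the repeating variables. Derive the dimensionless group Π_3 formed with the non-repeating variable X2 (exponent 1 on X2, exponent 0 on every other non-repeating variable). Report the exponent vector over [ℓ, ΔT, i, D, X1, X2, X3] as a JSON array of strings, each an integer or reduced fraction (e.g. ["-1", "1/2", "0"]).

["-2", "-3", "2", "0", "0", "1", "0"]

Write exponents as rows L,I,Θ / cols ℓ,ΔT,i,D,X1,X2,X3:
  L: [ 1  0  0  1 -1  2 -2]
  I: [ 0  0  1  0 -1 -2 -3]
  Θ: [ 0  1  0  0  1  3  3]
Echelon form has 3 nonzero rows (pivots: ℓ,ΔT,i)
Repeat: ℓ,ΔT,i; free: D,X1,X2,X3
RREF:
  r0: [   1    0    0    1   -1    2   -2]
  r1: [   0    1    0    0    1    3    3]
  r2: [   0    0    1    0   -1   -2   -3]
Fix exponent of X2 at 1, D at 0, X1 at 0, X3 at 0; solve each RREF row for its pivot's exponent:
  r0: exp(ℓ) + (2)·1 = 0 ⇒ exp(ℓ) = -2
  r1: exp(ΔT) + (3)·1 = 0 ⇒ exp(ΔT) = -3
  r2: exp(i) + (-2)·1 = 0 ⇒ exp(i) = 2
Π_3 = ℓ^-2 · ΔT^-3 · i^2 · X2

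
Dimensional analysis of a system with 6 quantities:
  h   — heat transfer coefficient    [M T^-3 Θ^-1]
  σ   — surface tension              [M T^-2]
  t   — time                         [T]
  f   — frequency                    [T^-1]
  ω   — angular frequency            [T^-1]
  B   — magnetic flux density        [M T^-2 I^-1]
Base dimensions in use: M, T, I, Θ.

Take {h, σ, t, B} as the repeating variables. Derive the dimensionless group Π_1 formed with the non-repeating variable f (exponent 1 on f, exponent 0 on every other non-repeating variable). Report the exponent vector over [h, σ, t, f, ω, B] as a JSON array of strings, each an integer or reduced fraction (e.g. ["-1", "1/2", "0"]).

["0", "0", "1", "1", "0", "0"]

Exponent matrix [M,T,I,Θ] × [h,σ,t,f,ω,B]:
  M: [ 1  1  0  0  0  1]
  T: [-3 -2  1 -1 -1 -2]
  I: [ 0  0  0  0  0 -1]
  Θ: [-1  0  0  0  0  0]
RREF → pivots at {h,σ,t,B} ⇒ r = 4
Pivot set = {h,σ,t,B}, free = {f,ω}
RREF:
  r0: [   1    0    0    0    0    0]
  r1: [   0    1    0    0    0    0]
  r2: [   0    0    1   -1   -1    0]
  r3: [   0    0    0    0    0    1]
Fix exponent of f at 1, ω at 0; solve each RREF row for its pivot's exponent:
  r0: exp(h) + (0)·1 = 0 ⇒ exp(h) = 0
  r1: exp(σ) + (0)·1 = 0 ⇒ exp(σ) = 0
  r2: exp(t) + (-1)·1 = 0 ⇒ exp(t) = 1
  r3: exp(B) + (0)·1 = 0 ⇒ exp(B) = 0
Π_1 = t · f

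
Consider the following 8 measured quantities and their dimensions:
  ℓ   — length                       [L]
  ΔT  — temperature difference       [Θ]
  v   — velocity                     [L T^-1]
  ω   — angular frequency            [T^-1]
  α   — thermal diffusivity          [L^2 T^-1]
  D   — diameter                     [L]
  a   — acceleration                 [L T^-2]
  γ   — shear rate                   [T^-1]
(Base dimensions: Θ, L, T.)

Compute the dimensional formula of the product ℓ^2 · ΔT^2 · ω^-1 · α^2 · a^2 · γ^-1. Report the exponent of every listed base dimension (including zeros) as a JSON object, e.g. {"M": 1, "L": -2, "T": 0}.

{"Θ": 2, "L": 8, "T": -4}

Write exponents as rows Θ,L,T / cols ℓ,ΔT,v,ω,α,D,a,γ:
  Θ: [ 0  1  0  0  0  0  0  0]
  L: [ 1  0  1  0  2  1  1  0]
  T: [ 0  0 -1 -1 -1  0 -2 -1]
  [Θ]: (2)·0+(2)·1+(-1)·0+(2)·0+(2)·0+(-1)·0 = 2
  [L]: (2)·1+(2)·0+(-1)·0+(2)·2+(2)·1+(-1)·0 = 8
  [T]: (2)·0+(2)·0+(-1)·-1+(2)·-1+(2)·-2+(-1)·-1 = -4
⇒ Θ^2 L^8 T^-4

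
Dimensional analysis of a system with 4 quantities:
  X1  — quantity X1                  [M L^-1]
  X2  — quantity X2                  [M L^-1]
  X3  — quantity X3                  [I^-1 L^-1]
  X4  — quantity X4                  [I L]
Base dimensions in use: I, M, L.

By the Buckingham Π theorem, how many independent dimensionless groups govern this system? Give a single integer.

Write exponents as rows I,M,L / cols X1,X2,X3,X4:
  I: [ 0  0 -1  1]
  M: [ 1  1  0  0]
  L: [-1 -1 -1  1]
RREF → pivots at {X1,X3} ⇒ r = 2
4 vars − rank 2 = 2 Π groups

2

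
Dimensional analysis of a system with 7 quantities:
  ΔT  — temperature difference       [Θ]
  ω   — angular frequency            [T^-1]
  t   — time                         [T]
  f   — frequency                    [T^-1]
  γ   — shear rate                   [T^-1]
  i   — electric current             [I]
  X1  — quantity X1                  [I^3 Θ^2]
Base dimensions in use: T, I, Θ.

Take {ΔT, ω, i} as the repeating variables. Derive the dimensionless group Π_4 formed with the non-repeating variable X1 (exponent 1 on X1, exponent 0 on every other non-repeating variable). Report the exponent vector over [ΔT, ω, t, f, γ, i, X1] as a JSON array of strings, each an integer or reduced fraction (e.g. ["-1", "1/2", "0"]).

Exponent matrix [T,I,Θ] × [ΔT,ω,t,f,γ,i,X1]:
  T: [ 0 -1  1 -1 -1  0  0]
  I: [ 0  0  0  0  0  1  3]
  Θ: [ 1  0  0  0  0  0  2]
Echelon form has 3 nonzero rows (pivots: ΔT,ω,i)
Repeat: ΔT,ω,i; free: t,f,γ,X1
RREF:
  r0: [   1    0    0    0    0    0    2]
  r1: [   0    1   -1    1    1    0    0]
  r2: [   0    0    0    0    0    1    3]
Fix exponent of X1 at 1, t at 0, f at 0, γ at 0; solve each RREF row for its pivot's exponent:
  r0: exp(ΔT) + (2)·1 = 0 ⇒ exp(ΔT) = -2
  r1: exp(ω) + (0)·1 = 0 ⇒ exp(ω) = 0
  r2: exp(i) + (3)·1 = 0 ⇒ exp(i) = -3
Π_4 = ΔT^-2 · i^-3 · X1

["-2", "0", "0", "0", "0", "-3", "1"]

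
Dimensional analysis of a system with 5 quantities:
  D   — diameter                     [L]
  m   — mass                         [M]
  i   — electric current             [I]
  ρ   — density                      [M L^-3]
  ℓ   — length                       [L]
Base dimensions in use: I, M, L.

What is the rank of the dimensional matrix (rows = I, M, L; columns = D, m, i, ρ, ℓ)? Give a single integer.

Exponent matrix [I,M,L] × [D,m,i,ρ,ℓ]:
  I: [ 0  0  1  0  0]
  M: [ 0  1  0  1  0]
  L: [ 1  0  0 -3  1]
RREF → pivots at {D,m,i} ⇒ r = 3

3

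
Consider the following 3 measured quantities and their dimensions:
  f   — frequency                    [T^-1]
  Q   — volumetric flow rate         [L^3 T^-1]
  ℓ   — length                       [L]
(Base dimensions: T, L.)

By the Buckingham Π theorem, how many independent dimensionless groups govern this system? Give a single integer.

1

Write exponents as rows T,L / cols f,Q,ℓ:
  T: [-1 -1  0]
  L: [ 0  3  1]
Echelon form has 2 nonzero rows (pivots: f,Q)
Π count = n − r = 3 − 2 = 1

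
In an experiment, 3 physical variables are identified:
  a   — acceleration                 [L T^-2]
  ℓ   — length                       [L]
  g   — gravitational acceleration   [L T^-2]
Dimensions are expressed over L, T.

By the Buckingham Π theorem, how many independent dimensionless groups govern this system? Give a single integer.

1

Exponent matrix [L,T] × [a,ℓ,g]:
  L: [ 1  1  1]
  T: [-2  0 -2]
Row reduction gives pivot columns a,ℓ; rank = 2
3 vars − rank 2 = 1 Π group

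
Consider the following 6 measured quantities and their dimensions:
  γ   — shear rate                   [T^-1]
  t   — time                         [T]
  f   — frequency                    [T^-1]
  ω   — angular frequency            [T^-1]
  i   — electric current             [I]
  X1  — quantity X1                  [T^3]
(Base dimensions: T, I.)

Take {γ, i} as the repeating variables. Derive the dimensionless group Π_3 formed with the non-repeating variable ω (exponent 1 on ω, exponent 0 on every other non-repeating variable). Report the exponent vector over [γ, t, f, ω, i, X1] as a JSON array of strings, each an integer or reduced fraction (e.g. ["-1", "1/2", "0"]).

["-1", "0", "0", "1", "0", "0"]

Dimensional matrix (T×I by γ×t×f×ω×i×X1):
  T: [-1  1 -1 -1  0  3]
  I: [ 0  0  0  0  1  0]
Row reduction gives pivot columns γ,i; rank = 2
Pivot set = {γ,i}, free = {t,f,ω,X1}
RREF:
  r0: [   1   -1    1    1    0   -3]
  r1: [   0    0    0    0    1    0]
Fix exponent of ω at 1, t at 0, f at 0, X1 at 0; solve each RREF row for its pivot's exponent:
  r0: exp(γ) + (1)·1 = 0 ⇒ exp(γ) = -1
  r1: exp(i) + (0)·1 = 0 ⇒ exp(i) = 0
Π_3 = γ^-1 · ω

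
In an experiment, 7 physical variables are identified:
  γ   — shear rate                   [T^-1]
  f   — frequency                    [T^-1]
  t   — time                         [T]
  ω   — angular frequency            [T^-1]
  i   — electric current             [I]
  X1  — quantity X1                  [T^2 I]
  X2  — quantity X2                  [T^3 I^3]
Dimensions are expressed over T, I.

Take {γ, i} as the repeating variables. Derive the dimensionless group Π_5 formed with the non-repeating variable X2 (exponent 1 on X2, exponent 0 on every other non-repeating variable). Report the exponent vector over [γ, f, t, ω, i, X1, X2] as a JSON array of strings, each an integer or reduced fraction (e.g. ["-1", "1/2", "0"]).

Exponent matrix [T,I] × [γ,f,t,ω,i,X1,X2]:
  T: [-1 -1  1 -1  0  2  3]
  I: [ 0  0  0  0  1  1  3]
Row reduction gives pivot columns γ,i; rank = 2
Repeat: γ,i; free: f,t,ω,X1,X2
RREF:
  r0: [   1    1   -1    1    0   -2   -3]
  r1: [   0    0    0    0    1    1    3]
Fix exponent of X2 at 1, f at 0, t at 0, ω at 0, X1 at 0; solve each RREF row for its pivot's exponent:
  r0: exp(γ) + (-3)·1 = 0 ⇒ exp(γ) = 3
  r1: exp(i) + (3)·1 = 0 ⇒ exp(i) = -3
Π_5 = γ^3 · i^-3 · X2

["3", "0", "0", "0", "-3", "0", "1"]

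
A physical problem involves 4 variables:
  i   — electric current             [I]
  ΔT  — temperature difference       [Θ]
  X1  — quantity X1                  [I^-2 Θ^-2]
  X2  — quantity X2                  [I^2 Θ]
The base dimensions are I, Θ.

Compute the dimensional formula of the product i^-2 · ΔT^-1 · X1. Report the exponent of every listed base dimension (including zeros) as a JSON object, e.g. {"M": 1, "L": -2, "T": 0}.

{"I": -4, "Θ": -3}

Dimensional matrix (I×Θ by i×ΔT×X1×X2):
  I: [ 1  0 -2  2]
  Θ: [ 0  1 -2  1]
  [I]: (-2)·1+(-1)·0+(1)·-2 = -4
  [Θ]: (-2)·0+(-1)·1+(1)·-2 = -3
⇒ I^-4 Θ^-3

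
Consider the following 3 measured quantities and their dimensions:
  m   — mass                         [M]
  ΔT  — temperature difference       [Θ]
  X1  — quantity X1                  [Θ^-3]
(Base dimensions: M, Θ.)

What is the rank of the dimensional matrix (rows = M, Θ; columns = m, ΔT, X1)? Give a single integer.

Dimensional matrix (M×Θ by m×ΔT×X1):
  M: [ 1  0  0]
  Θ: [ 0  1 -3]
Row reduction gives pivot columns m,ΔT; rank = 2

2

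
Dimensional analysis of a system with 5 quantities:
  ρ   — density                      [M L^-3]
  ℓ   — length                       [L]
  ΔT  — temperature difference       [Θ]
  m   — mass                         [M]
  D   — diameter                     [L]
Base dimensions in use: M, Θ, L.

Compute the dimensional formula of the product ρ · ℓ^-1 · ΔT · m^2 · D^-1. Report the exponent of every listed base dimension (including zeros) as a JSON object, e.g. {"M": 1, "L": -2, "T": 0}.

{"M": 3, "Θ": 1, "L": -5}

Dimensional matrix (M×Θ×L by ρ×ℓ×ΔT×m×D):
  M: [ 1  0  0  1  0]
  Θ: [ 0  0  1  0  0]
  L: [-3  1  0  0  1]
  [M]: (1)·1+(-1)·0+(1)·0+(2)·1+(-1)·0 = 3
  [Θ]: (1)·0+(-1)·0+(1)·1+(2)·0+(-1)·0 = 1
  [L]: (1)·-3+(-1)·1+(1)·0+(2)·0+(-1)·1 = -5
⇒ M^3 Θ L^-5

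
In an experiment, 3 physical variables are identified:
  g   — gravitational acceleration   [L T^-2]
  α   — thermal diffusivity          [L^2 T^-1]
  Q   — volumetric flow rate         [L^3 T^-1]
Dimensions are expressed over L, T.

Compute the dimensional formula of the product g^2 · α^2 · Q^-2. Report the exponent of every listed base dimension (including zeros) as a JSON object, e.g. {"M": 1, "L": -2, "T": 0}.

Exponent matrix [L,T] × [g,α,Q]:
  L: [ 1  2  3]
  T: [-2 -1 -1]
  [L]: (2)·1+(2)·2+(-2)·3 = 0
  [T]: (2)·-2+(2)·-1+(-2)·-1 = -4
⇒ T^-4

{"L": 0, "T": -4}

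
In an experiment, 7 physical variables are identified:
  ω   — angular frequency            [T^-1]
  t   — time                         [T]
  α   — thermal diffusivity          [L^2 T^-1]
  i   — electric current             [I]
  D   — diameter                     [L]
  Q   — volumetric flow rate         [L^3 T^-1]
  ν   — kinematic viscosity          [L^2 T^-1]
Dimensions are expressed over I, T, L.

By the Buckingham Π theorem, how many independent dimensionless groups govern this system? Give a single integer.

4

Exponent matrix [I,T,L] × [ω,t,α,i,D,Q,ν]:
  I: [ 0  0  0  1  0  0  0]
  T: [-1  1 -1  0  0 -1 -1]
  L: [ 0  0  2  0  1  3  2]
RREF → pivots at {ω,α,i} ⇒ r = 3
n=7, r=3 ⇒ 4 dimensionless groups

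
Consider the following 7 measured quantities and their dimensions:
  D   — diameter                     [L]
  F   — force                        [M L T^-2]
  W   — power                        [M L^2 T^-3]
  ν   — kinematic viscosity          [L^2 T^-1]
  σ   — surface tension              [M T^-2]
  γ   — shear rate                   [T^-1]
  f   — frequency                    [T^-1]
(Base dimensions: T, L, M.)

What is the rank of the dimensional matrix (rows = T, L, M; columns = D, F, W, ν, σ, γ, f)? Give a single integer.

3

Exponent matrix [T,L,M] × [D,F,W,ν,σ,γ,f]:
  T: [ 0 -2 -3 -1 -2 -1 -1]
  L: [ 1  1  2  2  0  0  0]
  M: [ 0  1  1  0  1  0  0]
RREF → pivots at {D,F,W} ⇒ r = 3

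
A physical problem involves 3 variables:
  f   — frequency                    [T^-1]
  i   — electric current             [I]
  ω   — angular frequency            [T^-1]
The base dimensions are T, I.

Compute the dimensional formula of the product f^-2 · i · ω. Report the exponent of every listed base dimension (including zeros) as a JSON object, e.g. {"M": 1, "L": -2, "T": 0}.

{"T": 1, "I": 1}

Write exponents as rows T,I / cols f,i,ω:
  T: [-1  0 -1]
  I: [ 0  1  0]
  [T]: (-2)·-1+(1)·0+(1)·-1 = 1
  [I]: (-2)·0+(1)·1+(1)·0 = 1
⇒ T I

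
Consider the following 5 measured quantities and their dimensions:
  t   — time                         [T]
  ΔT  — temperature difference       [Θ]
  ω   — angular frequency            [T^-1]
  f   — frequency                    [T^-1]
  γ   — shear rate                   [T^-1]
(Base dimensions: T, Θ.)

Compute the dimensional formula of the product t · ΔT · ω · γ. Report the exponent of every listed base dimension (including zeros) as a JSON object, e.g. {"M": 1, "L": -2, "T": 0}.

{"T": -1, "Θ": 1}

Write exponents as rows T,Θ / cols t,ΔT,ω,f,γ:
  T: [ 1  0 -1 -1 -1]
  Θ: [ 0  1  0  0  0]
  [T]: (1)·1+(1)·0+(1)·-1+(1)·-1 = -1
  [Θ]: (1)·0+(1)·1+(1)·0+(1)·0 = 1
⇒ T^-1 Θ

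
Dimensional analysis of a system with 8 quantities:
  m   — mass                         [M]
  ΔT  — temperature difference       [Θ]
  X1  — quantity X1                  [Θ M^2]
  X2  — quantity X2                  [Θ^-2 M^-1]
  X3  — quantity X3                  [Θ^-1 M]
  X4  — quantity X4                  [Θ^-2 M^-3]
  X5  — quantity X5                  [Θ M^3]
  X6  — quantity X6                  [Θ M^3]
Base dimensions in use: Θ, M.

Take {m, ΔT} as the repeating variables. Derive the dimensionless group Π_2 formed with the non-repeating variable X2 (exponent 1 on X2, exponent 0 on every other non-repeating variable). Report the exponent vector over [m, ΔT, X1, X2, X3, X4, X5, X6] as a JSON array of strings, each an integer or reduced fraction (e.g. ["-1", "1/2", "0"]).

["1", "2", "0", "1", "0", "0", "0", "0"]

Write exponents as rows Θ,M / cols m,ΔT,X1,X2,X3,X4,X5,X6:
  Θ: [ 0  1  1 -2 -1 -2  1  1]
  M: [ 1  0  2 -1  1 -3  3  3]
Row reduction gives pivot columns m,ΔT; rank = 2
Repeat: m,ΔT; free: X1,X2,X3,X4,X5,X6
RREF:
  r0: [   1    0    2   -1    1   -3    3    3]
  r1: [   0    1    1   -2   -1   -2    1    1]
Fix exponent of X2 at 1, X1 at 0, X3 at 0, X4 at 0, X5 at 0, X6 at 0; solve each RREF row for its pivot's exponent:
  r0: exp(m) + (-1)·1 = 0 ⇒ exp(m) = 1
  r1: exp(ΔT) + (-2)·1 = 0 ⇒ exp(ΔT) = 2
Π_2 = m · ΔT^2 · X2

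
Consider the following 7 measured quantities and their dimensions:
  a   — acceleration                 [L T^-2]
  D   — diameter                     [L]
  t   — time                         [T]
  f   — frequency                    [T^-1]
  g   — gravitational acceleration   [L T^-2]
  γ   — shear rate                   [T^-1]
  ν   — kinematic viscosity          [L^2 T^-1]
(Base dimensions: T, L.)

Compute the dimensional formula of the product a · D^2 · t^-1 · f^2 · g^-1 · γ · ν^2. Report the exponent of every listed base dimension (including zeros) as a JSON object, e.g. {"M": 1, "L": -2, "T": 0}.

{"T": -6, "L": 6}

Exponent matrix [T,L] × [a,D,t,f,g,γ,ν]:
  T: [-2  0  1 -1 -2 -1 -1]
  L: [ 1  1  0  0  1  0  2]
  [T]: (1)·-2+(2)·0+(-1)·1+(2)·-1+(-1)·-2+(1)·-1+(2)·-1 = -6
  [L]: (1)·1+(2)·1+(-1)·0+(2)·0+(-1)·1+(1)·0+(2)·2 = 6
⇒ T^-6 L^6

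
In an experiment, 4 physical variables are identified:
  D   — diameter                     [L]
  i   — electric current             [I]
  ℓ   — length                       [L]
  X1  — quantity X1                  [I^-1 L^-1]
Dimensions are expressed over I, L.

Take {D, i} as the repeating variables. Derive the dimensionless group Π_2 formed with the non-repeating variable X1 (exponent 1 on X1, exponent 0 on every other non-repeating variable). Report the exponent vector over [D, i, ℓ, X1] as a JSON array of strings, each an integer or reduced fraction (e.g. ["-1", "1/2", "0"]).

["1", "1", "0", "1"]

Write exponents as rows I,L / cols D,i,ℓ,X1:
  I: [ 0  1  0 -1]
  L: [ 1  0  1 -1]
Echelon form has 2 nonzero rows (pivots: D,i)
Repeat: D,i; free: ℓ,X1
RREF:
  r0: [   1    0    1   -1]
  r1: [   0    1    0   -1]
Fix exponent of X1 at 1, ℓ at 0; solve each RREF row for its pivot's exponent:
  r0: exp(D) + (-1)·1 = 0 ⇒ exp(D) = 1
  r1: exp(i) + (-1)·1 = 0 ⇒ exp(i) = 1
Π_2 = D · i · X1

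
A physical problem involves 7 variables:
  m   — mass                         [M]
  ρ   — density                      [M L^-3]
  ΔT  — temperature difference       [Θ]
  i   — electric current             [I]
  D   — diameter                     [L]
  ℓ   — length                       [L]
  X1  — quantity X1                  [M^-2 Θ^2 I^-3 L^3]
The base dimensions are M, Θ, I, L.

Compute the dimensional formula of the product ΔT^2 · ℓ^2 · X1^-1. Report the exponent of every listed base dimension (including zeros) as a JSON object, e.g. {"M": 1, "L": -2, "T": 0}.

Exponent matrix [M,Θ,I,L] × [m,ρ,ΔT,i,D,ℓ,X1]:
  M: [ 1  1  0  0  0  0 -2]
  Θ: [ 0  0  1  0  0  0  2]
  I: [ 0  0  0  1  0  0 -3]
  L: [ 0 -3  0  0  1  1  3]
  [M]: (2)·0+(2)·0+(-1)·-2 = 2
  [Θ]: (2)·1+(2)·0+(-1)·2 = 0
  [I]: (2)·0+(2)·0+(-1)·-3 = 3
  [L]: (2)·0+(2)·1+(-1)·3 = -1
⇒ M^2 I^3 L^-1

{"M": 2, "Θ": 0, "I": 3, "L": -1}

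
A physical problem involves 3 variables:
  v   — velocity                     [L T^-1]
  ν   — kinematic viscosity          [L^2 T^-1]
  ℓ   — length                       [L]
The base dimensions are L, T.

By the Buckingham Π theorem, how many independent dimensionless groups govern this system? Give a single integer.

Write exponents as rows L,T / cols v,ν,ℓ:
  L: [ 1  2  1]
  T: [-1 -1  0]
RREF → pivots at {v,ν} ⇒ r = 2
3 vars − rank 2 = 1 Π group

1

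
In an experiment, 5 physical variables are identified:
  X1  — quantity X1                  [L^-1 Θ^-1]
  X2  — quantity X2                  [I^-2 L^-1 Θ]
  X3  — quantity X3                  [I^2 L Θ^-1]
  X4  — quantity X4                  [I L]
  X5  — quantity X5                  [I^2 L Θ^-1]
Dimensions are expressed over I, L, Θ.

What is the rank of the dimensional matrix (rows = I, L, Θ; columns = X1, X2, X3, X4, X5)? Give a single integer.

Dimensional matrix (I×L×Θ by X1×X2×X3×X4×X5):
  I: [ 0 -2  2  1  2]
  L: [-1 -1  1  1  1]
  Θ: [-1  1 -1  0 -1]
RREF → pivots at {X1,X2} ⇒ r = 2

2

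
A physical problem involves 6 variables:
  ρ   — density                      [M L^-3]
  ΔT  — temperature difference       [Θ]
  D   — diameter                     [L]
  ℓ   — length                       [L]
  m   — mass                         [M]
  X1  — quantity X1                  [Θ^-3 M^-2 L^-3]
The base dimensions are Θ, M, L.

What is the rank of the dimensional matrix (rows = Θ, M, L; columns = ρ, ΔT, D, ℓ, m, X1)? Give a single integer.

Dimensional matrix (Θ×M×L by ρ×ΔT×D×ℓ×m×X1):
  Θ: [ 0  1  0  0  0 -3]
  M: [ 1  0  0  0  1 -2]
  L: [-3  0  1  1  0 -3]
RREF → pivots at {ρ,ΔT,D} ⇒ r = 3

3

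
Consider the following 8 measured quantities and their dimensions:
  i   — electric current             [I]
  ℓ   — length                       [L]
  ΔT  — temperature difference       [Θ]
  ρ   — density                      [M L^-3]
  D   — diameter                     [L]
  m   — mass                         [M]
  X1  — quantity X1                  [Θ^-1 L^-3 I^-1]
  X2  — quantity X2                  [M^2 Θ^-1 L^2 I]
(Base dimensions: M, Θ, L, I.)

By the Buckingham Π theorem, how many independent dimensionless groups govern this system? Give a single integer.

4

Dimensional matrix (M×Θ×L×I by i×ℓ×ΔT×ρ×D×m×X1×X2):
  M: [ 0  0  0  1  0  1  0  2]
  Θ: [ 0  0  1  0  0  0 -1 -1]
  L: [ 0  1  0 -3  1  0 -3  2]
  I: [ 1  0  0  0  0  0 -1  1]
Echelon form has 4 nonzero rows (pivots: i,ℓ,ΔT,ρ)
8 vars − rank 4 = 4 Π groups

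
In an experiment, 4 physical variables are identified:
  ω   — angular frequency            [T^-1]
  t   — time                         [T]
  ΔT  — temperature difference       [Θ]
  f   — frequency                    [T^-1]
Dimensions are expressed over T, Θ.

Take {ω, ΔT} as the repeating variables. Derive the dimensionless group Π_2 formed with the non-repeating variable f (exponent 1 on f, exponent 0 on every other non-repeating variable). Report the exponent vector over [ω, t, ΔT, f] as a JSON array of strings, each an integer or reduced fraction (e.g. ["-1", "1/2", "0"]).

Write exponents as rows T,Θ / cols ω,t,ΔT,f:
  T: [-1  1  0 -1]
  Θ: [ 0  0  1  0]
Row reduction gives pivot columns ω,ΔT; rank = 2
Pivot set = {ω,ΔT}, free = {t,f}
RREF:
  r0: [   1   -1    0    1]
  r1: [   0    0    1    0]
Fix exponent of f at 1, t at 0; solve each RREF row for its pivot's exponent:
  r0: exp(ω) + (1)·1 = 0 ⇒ exp(ω) = -1
  r1: exp(ΔT) + (0)·1 = 0 ⇒ exp(ΔT) = 0
Π_2 = ω^-1 · f

["-1", "0", "0", "1"]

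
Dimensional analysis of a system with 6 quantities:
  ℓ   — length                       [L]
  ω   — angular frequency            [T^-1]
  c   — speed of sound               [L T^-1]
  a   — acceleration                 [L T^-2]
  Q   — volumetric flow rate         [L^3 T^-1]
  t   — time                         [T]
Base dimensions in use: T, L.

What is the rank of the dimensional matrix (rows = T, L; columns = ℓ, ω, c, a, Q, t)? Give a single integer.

2

Exponent matrix [T,L] × [ℓ,ω,c,a,Q,t]:
  T: [ 0 -1 -1 -2 -1  1]
  L: [ 1  0  1  1  3  0]
RREF → pivots at {ℓ,ω} ⇒ r = 2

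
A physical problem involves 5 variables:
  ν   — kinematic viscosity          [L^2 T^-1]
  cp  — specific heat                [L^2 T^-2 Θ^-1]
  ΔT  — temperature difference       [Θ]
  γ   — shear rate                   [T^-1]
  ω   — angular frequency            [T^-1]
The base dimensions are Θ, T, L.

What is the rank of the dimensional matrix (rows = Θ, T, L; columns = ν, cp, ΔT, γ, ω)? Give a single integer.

3

Write exponents as rows Θ,T,L / cols ν,cp,ΔT,γ,ω:
  Θ: [ 0 -1  1  0  0]
  T: [-1 -2  0 -1 -1]
  L: [ 2  2  0  0  0]
Echelon form has 3 nonzero rows (pivots: ν,cp,ΔT)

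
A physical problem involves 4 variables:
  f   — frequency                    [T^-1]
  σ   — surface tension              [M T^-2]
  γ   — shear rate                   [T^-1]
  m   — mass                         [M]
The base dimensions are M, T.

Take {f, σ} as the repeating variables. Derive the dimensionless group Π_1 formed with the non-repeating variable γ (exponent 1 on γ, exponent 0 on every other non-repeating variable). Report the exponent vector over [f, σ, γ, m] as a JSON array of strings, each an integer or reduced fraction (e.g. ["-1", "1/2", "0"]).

Write exponents as rows M,T / cols f,σ,γ,m:
  M: [ 0  1  0  1]
  T: [-1 -2 -1  0]
Row reduction gives pivot columns f,σ; rank = 2
Repeat: f,σ; free: γ,m
RREF:
  r0: [   1    0    1   -2]
  r1: [   0    1    0    1]
Fix exponent of γ at 1, m at 0; solve each RREF row for its pivot's exponent:
  r0: exp(f) + (1)·1 = 0 ⇒ exp(f) = -1
  r1: exp(σ) + (0)·1 = 0 ⇒ exp(σ) = 0
Π_1 = f^-1 · γ

["-1", "0", "1", "0"]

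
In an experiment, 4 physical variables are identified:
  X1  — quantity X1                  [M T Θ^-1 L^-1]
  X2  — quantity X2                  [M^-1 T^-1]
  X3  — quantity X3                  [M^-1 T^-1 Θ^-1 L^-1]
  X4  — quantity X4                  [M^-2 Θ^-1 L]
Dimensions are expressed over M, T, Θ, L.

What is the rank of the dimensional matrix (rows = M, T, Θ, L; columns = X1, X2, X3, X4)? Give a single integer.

3

Exponent matrix [M,T,Θ,L] × [X1,X2,X3,X4]:
  M: [ 1 -1 -1 -2]
  T: [ 1 -1 -1  0]
  Θ: [-1  0 -1 -1]
  L: [-1  0 -1  1]
RREF → pivots at {X1,X2,X4} ⇒ r = 3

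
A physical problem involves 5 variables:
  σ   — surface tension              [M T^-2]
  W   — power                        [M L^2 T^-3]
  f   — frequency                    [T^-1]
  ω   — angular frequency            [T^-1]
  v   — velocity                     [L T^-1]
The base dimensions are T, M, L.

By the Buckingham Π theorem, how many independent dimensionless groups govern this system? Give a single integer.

2

Dimensional matrix (T×M×L by σ×W×f×ω×v):
  T: [-2 -3 -1 -1 -1]
  M: [ 1  1  0  0  0]
  L: [ 0  2  0  0  1]
RREF → pivots at {σ,W,f} ⇒ r = 3
5 vars − rank 3 = 2 Π groups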